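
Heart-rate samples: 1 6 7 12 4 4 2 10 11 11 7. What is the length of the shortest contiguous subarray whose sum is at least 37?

4

add 1: running sum 1 < 37
add 6: running sum 7 < 37
add 7: running sum 14 < 37
add 12: running sum 26 < 37
add 4: running sum 30 < 37
add 4: running sum 34 < 37
add 2: running sum 36 < 37
add 10: shortest ending here [7, 12, 4, 4, 2, 10] sum 39, len 6
add 11: shortest ending here [12, 4, 4, 2, 10, 11] sum 43, len 6
add 11: shortest ending here [4, 2, 10, 11, 11] sum 38, len 5
add 7: shortest ending here [10, 11, 11, 7] sum 39, len 4
Shortest qualifying length: 4.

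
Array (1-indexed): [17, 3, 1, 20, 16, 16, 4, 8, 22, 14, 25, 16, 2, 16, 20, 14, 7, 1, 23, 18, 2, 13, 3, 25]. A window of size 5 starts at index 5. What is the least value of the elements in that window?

4

Elements at indices 5..9: 16, 16, 4, 8, 22
min(16, 16, 4, 8, 22) = 4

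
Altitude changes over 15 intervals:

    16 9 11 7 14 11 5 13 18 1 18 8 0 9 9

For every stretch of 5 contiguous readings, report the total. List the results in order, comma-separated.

57, 52, 48, 50, 61, 48, 55, 58, 45, 36, 44

16 9 11 7 14 → sum 57
9 11 7 14 11 → sum 52
11 7 14 11 5 → sum 48
7 14 11 5 13 → sum 50
14 11 5 13 18 → sum 61
11 5 13 18 1 → sum 48
5 13 18 1 18 → sum 55
13 18 1 18 8 → sum 58
18 1 18 8 0 → sum 45
1 18 8 0 9 → sum 36
18 8 0 9 9 → sum 44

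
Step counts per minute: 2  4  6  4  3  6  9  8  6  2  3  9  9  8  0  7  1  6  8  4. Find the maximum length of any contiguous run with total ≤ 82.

15

Extend to the right; shrink from the left whenever the sum exceeds 82:
→ 2: sum 2, len 1
→ 4: sum 6, len 2
→ 6: sum 12, len 3
→ 4: sum 16, len 4
→ 3: sum 19, len 5
→ 6: sum 25, len 6
→ 9: sum 34, len 7
→ 8: sum 42, len 8
→ 6: sum 48, len 9
→ 2: sum 50, len 10
→ 3: sum 53, len 11
→ 9: sum 62, len 12
→ 9: sum 71, len 13
→ 8: sum 79, len 14
→ 0: sum 79, len 15
→ 7 (dropped 2, 4): sum 80, len 14
→ 1: sum 81, len 15
→ 6 (dropped 6): sum 81, len 15
→ 8 (dropped 4, 3): sum 82, len 14
→ 4 (dropped 6): sum 80, len 14
Longest length seen: 15.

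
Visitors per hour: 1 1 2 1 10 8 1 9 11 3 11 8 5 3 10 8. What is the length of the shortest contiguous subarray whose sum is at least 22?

add 1: running sum 1 < 22
add 1: running sum 2 < 22
add 2: running sum 4 < 22
add 1: running sum 5 < 22
add 10: running sum 15 < 22
end 5: [1, 2, 1, 10, 8] sum 22, len 5
end 6: [2, 1, 10, 8, 1] sum 22, len 5
end 7: [10, 8, 1, 9] sum 28, len 4
end 8: [8, 1, 9, 11] sum 29, len 4
end 9: [9, 11, 3] sum 23, len 3
end 10: [11, 3, 11] sum 25, len 3
end 11: [3, 11, 8] sum 22, len 3
end 12: [11, 8, 5] sum 24, len 3
end 13: [11, 8, 5, 3] sum 27, len 4
end 14: [8, 5, 3, 10] sum 26, len 4
end 15: [5, 3, 10, 8] sum 26, len 4
Shortest qualifying length: 3.

3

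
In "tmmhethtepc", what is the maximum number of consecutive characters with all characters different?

add t: [t] len 1
add m: [t, m] len 2
add m (repeat m, move left end past it): [m] len 1
add h: [m, h] len 2
add e: [m, h, e] len 3
add t: [m, h, e, t] len 4
add h (repeat h, move left end past it): [e, t, h] len 3
add t (repeat t, move left end past it): [h, t] len 2
add e: [h, t, e] len 3
add p: [h, t, e, p] len 4
add c: [h, t, e, p, c] len 5
Longest all-distinct length: 5.

5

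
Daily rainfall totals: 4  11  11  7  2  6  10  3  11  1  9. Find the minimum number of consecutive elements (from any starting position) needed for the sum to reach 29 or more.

3

add 4: running sum 4 < 29
add 11: running sum 15 < 29
add 11: running sum 26 < 29
end 3: [11, 11, 7] sum 29, len 3
end 4: [11, 11, 7, 2] sum 31, len 4
end 5: [11, 11, 7, 2, 6] sum 37, len 5
end 6: [11, 7, 2, 6, 10] sum 36, len 5
end 7: [11, 7, 2, 6, 10, 3] sum 39, len 6
end 8: [6, 10, 3, 11] sum 30, len 4
end 9: [6, 10, 3, 11, 1] sum 31, len 5
end 10: [10, 3, 11, 1, 9] sum 34, len 5
Shortest qualifying length: 3.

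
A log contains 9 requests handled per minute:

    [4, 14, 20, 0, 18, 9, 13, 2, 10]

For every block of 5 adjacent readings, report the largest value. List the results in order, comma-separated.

Sliding a size-5 window across the 9 values:
[4, 14, 20, 0, 18] → max 20
[14, 20, 0, 18, 9] → max 20
[20, 0, 18, 9, 13] → max 20
[0, 18, 9, 13, 2] → max 18
[18, 9, 13, 2, 10] → max 18

20, 20, 20, 18, 18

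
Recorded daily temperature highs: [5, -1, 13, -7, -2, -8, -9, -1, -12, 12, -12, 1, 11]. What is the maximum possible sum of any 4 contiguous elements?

[5, -1, 13, -7] → sum 10
[-1, 13, -7, -2] → sum 3
[13, -7, -2, -8] → sum -4
[-7, -2, -8, -9] → sum -26
[-2, -8, -9, -1] → sum -20
[-8, -9, -1, -12] → sum -30
[-9, -1, -12, 12] → sum -10
[-1, -12, 12, -12] → sum -13
[-12, 12, -12, 1] → sum -11
[12, -12, 1, 11] → sum 12
Maximum of these is 12.

12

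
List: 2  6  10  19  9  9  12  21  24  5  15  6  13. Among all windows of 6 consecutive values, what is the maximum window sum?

2 6 10 19 9 9 → sum 55
6 10 19 9 9 12 → sum 65
10 19 9 9 12 21 → sum 80
19 9 9 12 21 24 → sum 94
9 9 12 21 24 5 → sum 80
9 12 21 24 5 15 → sum 86
12 21 24 5 15 6 → sum 83
21 24 5 15 6 13 → sum 84
Maximum of these is 94.

94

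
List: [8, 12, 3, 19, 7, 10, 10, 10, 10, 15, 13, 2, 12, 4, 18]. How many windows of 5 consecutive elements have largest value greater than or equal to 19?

[8, 12, 3, 19, 7] → max 19  ≥ 19 ✓
[12, 3, 19, 7, 10] → max 19  ≥ 19 ✓
[3, 19, 7, 10, 10] → max 19  ≥ 19 ✓
[19, 7, 10, 10, 10] → max 19  ≥ 19 ✓
[7, 10, 10, 10, 10] → max 10
[10, 10, 10, 10, 15] → max 15
[10, 10, 10, 15, 13] → max 15
[10, 10, 15, 13, 2] → max 15
[10, 15, 13, 2, 12] → max 15
[15, 13, 2, 12, 4] → max 15
[13, 2, 12, 4, 18] → max 18
4 windows satisfy the condition.

4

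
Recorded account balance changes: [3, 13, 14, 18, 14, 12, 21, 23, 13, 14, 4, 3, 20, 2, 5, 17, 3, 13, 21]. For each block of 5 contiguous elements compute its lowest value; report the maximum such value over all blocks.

Window mins for each of the 15 positions:
[3, 13, 14, 18, 14] → min 3
[13, 14, 18, 14, 12] → min 12
[14, 18, 14, 12, 21] → min 12
[18, 14, 12, 21, 23] → min 12
[14, 12, 21, 23, 13] → min 12
[12, 21, 23, 13, 14] → min 12
[21, 23, 13, 14, 4] → min 4
[23, 13, 14, 4, 3] → min 3
[13, 14, 4, 3, 20] → min 3
[14, 4, 3, 20, 2] → min 2
[4, 3, 20, 2, 5] → min 2
[3, 20, 2, 5, 17] → min 2
[20, 2, 5, 17, 3] → min 2
[2, 5, 17, 3, 13] → min 2
[5, 17, 3, 13, 21] → min 3
Maximum of these is 12.

12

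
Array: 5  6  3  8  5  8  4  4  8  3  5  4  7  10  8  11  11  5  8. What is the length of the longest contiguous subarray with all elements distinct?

7

add 5: [5] len 1
add 6: [5, 6] len 2
add 3: [5, 6, 3] len 3
add 8: [5, 6, 3, 8] len 4
add 5 (repeat 5, move left end past it): [6, 3, 8, 5] len 4
add 8 (repeat 8, move left end past it): [5, 8] len 2
add 4: [5, 8, 4] len 3
add 4 (repeat 4, move left end past it): [4] len 1
add 8: [4, 8] len 2
add 3: [4, 8, 3] len 3
add 5: [4, 8, 3, 5] len 4
add 4 (repeat 4, move left end past it): [8, 3, 5, 4] len 4
add 7: [8, 3, 5, 4, 7] len 5
add 10: [8, 3, 5, 4, 7, 10] len 6
add 8 (repeat 8, move left end past it): [3, 5, 4, 7, 10, 8] len 6
add 11: [3, 5, 4, 7, 10, 8, 11] len 7
add 11 (repeat 11, move left end past it): [11] len 1
add 5: [11, 5] len 2
add 8: [11, 5, 8] len 3
Longest all-distinct length: 7.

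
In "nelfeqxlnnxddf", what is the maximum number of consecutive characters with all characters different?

[n] len 1
[n, e] len 2
[n, e, l] len 3
[n, e, l, f] len 4
[l, f, e] len 3
[l, f, e, q] len 4
[l, f, e, q, x] len 5
[f, e, q, x, l] len 5
[f, e, q, x, l, n] len 6
[n] len 1
[n, x] len 2
[n, x, d] len 3
[d] len 1
[d, f] len 2
Longest all-distinct length: 6.

6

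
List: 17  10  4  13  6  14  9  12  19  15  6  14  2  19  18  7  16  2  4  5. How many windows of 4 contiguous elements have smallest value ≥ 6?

7

(17, 10, 4, 13) → min 4
(10, 4, 13, 6) → min 4
(4, 13, 6, 14) → min 4
(13, 6, 14, 9) → min 6  ≥ 6 ✓
(6, 14, 9, 12) → min 6  ≥ 6 ✓
(14, 9, 12, 19) → min 9  ≥ 6 ✓
(9, 12, 19, 15) → min 9  ≥ 6 ✓
(12, 19, 15, 6) → min 6  ≥ 6 ✓
(19, 15, 6, 14) → min 6  ≥ 6 ✓
(15, 6, 14, 2) → min 2
(6, 14, 2, 19) → min 2
(14, 2, 19, 18) → min 2
(2, 19, 18, 7) → min 2
(19, 18, 7, 16) → min 7  ≥ 6 ✓
(18, 7, 16, 2) → min 2
(7, 16, 2, 4) → min 2
(16, 2, 4, 5) → min 2
7 windows satisfy the condition.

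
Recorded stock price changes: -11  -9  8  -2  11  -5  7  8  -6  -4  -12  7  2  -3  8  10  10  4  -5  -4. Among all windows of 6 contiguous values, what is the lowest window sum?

[-11, -9, 8, -2, 11, -5] → sum -8
[-9, 8, -2, 11, -5, 7] → sum 10
[8, -2, 11, -5, 7, 8] → sum 27
[-2, 11, -5, 7, 8, -6] → sum 13
[11, -5, 7, 8, -6, -4] → sum 11
[-5, 7, 8, -6, -4, -12] → sum -12
[7, 8, -6, -4, -12, 7] → sum 0
[8, -6, -4, -12, 7, 2] → sum -5
[-6, -4, -12, 7, 2, -3] → sum -16
[-4, -12, 7, 2, -3, 8] → sum -2
[-12, 7, 2, -3, 8, 10] → sum 12
[7, 2, -3, 8, 10, 10] → sum 34
[2, -3, 8, 10, 10, 4] → sum 31
[-3, 8, 10, 10, 4, -5] → sum 24
[8, 10, 10, 4, -5, -4] → sum 23
Lowest of these is -16.

-16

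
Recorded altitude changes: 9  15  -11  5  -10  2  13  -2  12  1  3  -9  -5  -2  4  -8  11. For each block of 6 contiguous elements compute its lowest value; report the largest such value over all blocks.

Window mins for each of the 12 positions:
(9, 15, -11, 5, -10, 2) → min -11
(15, -11, 5, -10, 2, 13) → min -11
(-11, 5, -10, 2, 13, -2) → min -11
(5, -10, 2, 13, -2, 12) → min -10
(-10, 2, 13, -2, 12, 1) → min -10
(2, 13, -2, 12, 1, 3) → min -2
(13, -2, 12, 1, 3, -9) → min -9
(-2, 12, 1, 3, -9, -5) → min -9
(12, 1, 3, -9, -5, -2) → min -9
(1, 3, -9, -5, -2, 4) → min -9
(3, -9, -5, -2, 4, -8) → min -9
(-9, -5, -2, 4, -8, 11) → min -9
Largest of these is -2.

-2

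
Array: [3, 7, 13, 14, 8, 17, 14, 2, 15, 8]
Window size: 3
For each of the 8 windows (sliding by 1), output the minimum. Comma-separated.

Sliding a size-3 window across the 10 values:
3 7 13 → min 3
7 13 14 → min 7
13 14 8 → min 8
14 8 17 → min 8
8 17 14 → min 8
17 14 2 → min 2
14 2 15 → min 2
2 15 8 → min 2

3, 7, 8, 8, 8, 2, 2, 2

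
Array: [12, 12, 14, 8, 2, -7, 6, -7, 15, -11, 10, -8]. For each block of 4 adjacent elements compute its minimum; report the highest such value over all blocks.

Each size-4 window and its min:
(12, 12, 14, 8) → min 8
(12, 14, 8, 2) → min 2
(14, 8, 2, -7) → min -7
(8, 2, -7, 6) → min -7
(2, -7, 6, -7) → min -7
(-7, 6, -7, 15) → min -7
(6, -7, 15, -11) → min -11
(-7, 15, -11, 10) → min -11
(15, -11, 10, -8) → min -11
Highest of these is 8.

8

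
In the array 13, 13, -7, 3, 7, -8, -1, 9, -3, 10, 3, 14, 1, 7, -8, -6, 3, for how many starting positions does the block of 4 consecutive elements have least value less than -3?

[13, 13, -7, 3] → min -7  < -3 ✓
[13, -7, 3, 7] → min -7  < -3 ✓
[-7, 3, 7, -8] → min -8  < -3 ✓
[3, 7, -8, -1] → min -8  < -3 ✓
[7, -8, -1, 9] → min -8  < -3 ✓
[-8, -1, 9, -3] → min -8  < -3 ✓
[-1, 9, -3, 10] → min -3
[9, -3, 10, 3] → min -3
[-3, 10, 3, 14] → min -3
[10, 3, 14, 1] → min 1
[3, 14, 1, 7] → min 1
[14, 1, 7, -8] → min -8  < -3 ✓
[1, 7, -8, -6] → min -8  < -3 ✓
[7, -8, -6, 3] → min -8  < -3 ✓
9 windows satisfy the condition.

9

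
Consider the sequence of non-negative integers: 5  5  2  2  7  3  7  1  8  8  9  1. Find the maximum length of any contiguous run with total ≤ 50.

10

[5] sum 5 len 1
[5, 5] sum 10 len 2
[5, 5, 2] sum 12 len 3
[5, 5, 2, 2] sum 14 len 4
[5, 5, 2, 2, 7] sum 21 len 5
[5, 5, 2, 2, 7, 3] sum 24 len 6
[5, 5, 2, 2, 7, 3, 7] sum 31 len 7
[5, 5, 2, 2, 7, 3, 7, 1] sum 32 len 8
[5, 5, 2, 2, 7, 3, 7, 1, 8] sum 40 len 9
[5, 5, 2, 2, 7, 3, 7, 1, 8, 8] sum 48 len 10
[2, 2, 7, 3, 7, 1, 8, 8, 9] sum 47 len 9
[2, 2, 7, 3, 7, 1, 8, 8, 9, 1] sum 48 len 10
Longest length seen: 10.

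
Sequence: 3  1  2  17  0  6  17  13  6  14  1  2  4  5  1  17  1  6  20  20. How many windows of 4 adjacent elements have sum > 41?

4

(3, 1, 2, 17) → sum 23
(1, 2, 17, 0) → sum 20
(2, 17, 0, 6) → sum 25
(17, 0, 6, 17) → sum 40
(0, 6, 17, 13) → sum 36
(6, 17, 13, 6) → sum 42  > 41 ✓
(17, 13, 6, 14) → sum 50  > 41 ✓
(13, 6, 14, 1) → sum 34
(6, 14, 1, 2) → sum 23
(14, 1, 2, 4) → sum 21
(1, 2, 4, 5) → sum 12
(2, 4, 5, 1) → sum 12
(4, 5, 1, 17) → sum 27
(5, 1, 17, 1) → sum 24
(1, 17, 1, 6) → sum 25
(17, 1, 6, 20) → sum 44  > 41 ✓
(1, 6, 20, 20) → sum 47  > 41 ✓
4 windows satisfy the condition.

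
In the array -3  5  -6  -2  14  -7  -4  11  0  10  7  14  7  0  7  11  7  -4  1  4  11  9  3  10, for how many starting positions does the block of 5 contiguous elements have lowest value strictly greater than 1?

(-3, 5, -6, -2, 14) → min -6
(5, -6, -2, 14, -7) → min -7
(-6, -2, 14, -7, -4) → min -7
(-2, 14, -7, -4, 11) → min -7
(14, -7, -4, 11, 0) → min -7
(-7, -4, 11, 0, 10) → min -7
(-4, 11, 0, 10, 7) → min -4
(11, 0, 10, 7, 14) → min 0
(0, 10, 7, 14, 7) → min 0
(10, 7, 14, 7, 0) → min 0
(7, 14, 7, 0, 7) → min 0
(14, 7, 0, 7, 11) → min 0
(7, 0, 7, 11, 7) → min 0
(0, 7, 11, 7, -4) → min -4
(7, 11, 7, -4, 1) → min -4
(11, 7, -4, 1, 4) → min -4
(7, -4, 1, 4, 11) → min -4
(-4, 1, 4, 11, 9) → min -4
(1, 4, 11, 9, 3) → min 1
(4, 11, 9, 3, 10) → min 3  > 1 ✓
1 window satisfy the condition.

1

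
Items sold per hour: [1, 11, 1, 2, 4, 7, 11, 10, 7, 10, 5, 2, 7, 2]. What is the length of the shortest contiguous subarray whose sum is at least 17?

2

Extend right; whenever the sum reaches 17, record the length and shrink from the left:
add 1: running sum 1 < 17
add 11: running sum 12 < 17
add 1: running sum 13 < 17
add 2: running sum 15 < 17
add 4: shortest ending here [11, 1, 2, 4] sum 18, len 4
add 7: shortest ending here [11, 1, 2, 4, 7] sum 25, len 5
add 11: shortest ending here [7, 11] sum 18, len 2
add 10: shortest ending here [11, 10] sum 21, len 2
add 7: shortest ending here [10, 7] sum 17, len 2
add 10: shortest ending here [7, 10] sum 17, len 2
add 5: shortest ending here [7, 10, 5] sum 22, len 3
add 2: shortest ending here [10, 5, 2] sum 17, len 3
add 7: shortest ending here [10, 5, 2, 7] sum 24, len 4
add 2: shortest ending here [10, 5, 2, 7, 2] sum 26, len 5
Shortest qualifying length: 2.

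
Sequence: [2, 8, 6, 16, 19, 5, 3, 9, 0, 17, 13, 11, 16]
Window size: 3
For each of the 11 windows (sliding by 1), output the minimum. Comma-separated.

[2, 8, 6] → min 2
[8, 6, 16] → min 6
[6, 16, 19] → min 6
[16, 19, 5] → min 5
[19, 5, 3] → min 3
[5, 3, 9] → min 3
[3, 9, 0] → min 0
[9, 0, 17] → min 0
[0, 17, 13] → min 0
[17, 13, 11] → min 11
[13, 11, 16] → min 11

2, 6, 6, 5, 3, 3, 0, 0, 0, 11, 11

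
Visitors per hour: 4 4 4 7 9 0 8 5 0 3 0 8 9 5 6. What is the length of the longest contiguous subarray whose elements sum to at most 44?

[4] sum 4 len 1
[4, 4] sum 8 len 2
[4, 4, 4] sum 12 len 3
[4, 4, 4, 7] sum 19 len 4
[4, 4, 4, 7, 9] sum 28 len 5
[4, 4, 4, 7, 9, 0] sum 28 len 6
[4, 4, 4, 7, 9, 0, 8] sum 36 len 7
[4, 4, 4, 7, 9, 0, 8, 5] sum 41 len 8
[4, 4, 4, 7, 9, 0, 8, 5, 0] sum 41 len 9
[4, 4, 4, 7, 9, 0, 8, 5, 0, 3] sum 44 len 10
[4, 4, 4, 7, 9, 0, 8, 5, 0, 3, 0] sum 44 len 11
[4, 7, 9, 0, 8, 5, 0, 3, 0, 8] sum 44 len 10
[9, 0, 8, 5, 0, 3, 0, 8, 9] sum 42 len 9
[0, 8, 5, 0, 3, 0, 8, 9, 5] sum 38 len 9
[0, 8, 5, 0, 3, 0, 8, 9, 5, 6] sum 44 len 10
Longest length seen: 11.

11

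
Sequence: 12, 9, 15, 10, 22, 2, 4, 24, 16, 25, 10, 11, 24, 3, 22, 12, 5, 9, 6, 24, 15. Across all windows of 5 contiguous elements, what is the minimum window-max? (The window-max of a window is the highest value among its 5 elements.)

[12, 9, 15, 10, 22] → max 22
[9, 15, 10, 22, 2] → max 22
[15, 10, 22, 2, 4] → max 22
[10, 22, 2, 4, 24] → max 24
[22, 2, 4, 24, 16] → max 24
[2, 4, 24, 16, 25] → max 25
[4, 24, 16, 25, 10] → max 25
[24, 16, 25, 10, 11] → max 25
[16, 25, 10, 11, 24] → max 25
[25, 10, 11, 24, 3] → max 25
[10, 11, 24, 3, 22] → max 24
[11, 24, 3, 22, 12] → max 24
[24, 3, 22, 12, 5] → max 24
[3, 22, 12, 5, 9] → max 22
[22, 12, 5, 9, 6] → max 22
[12, 5, 9, 6, 24] → max 24
[5, 9, 6, 24, 15] → max 24
Minimum of these is 22.

22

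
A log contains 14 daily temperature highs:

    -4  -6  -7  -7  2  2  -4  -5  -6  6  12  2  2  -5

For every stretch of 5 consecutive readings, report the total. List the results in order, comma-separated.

-22, -16, -14, -12, -11, -7, 3, 9, 16, 17

(-4, -6, -7, -7, 2) → sum -22
(-6, -7, -7, 2, 2) → sum -16
(-7, -7, 2, 2, -4) → sum -14
(-7, 2, 2, -4, -5) → sum -12
(2, 2, -4, -5, -6) → sum -11
(2, -4, -5, -6, 6) → sum -7
(-4, -5, -6, 6, 12) → sum 3
(-5, -6, 6, 12, 2) → sum 9
(-6, 6, 12, 2, 2) → sum 16
(6, 12, 2, 2, -5) → sum 17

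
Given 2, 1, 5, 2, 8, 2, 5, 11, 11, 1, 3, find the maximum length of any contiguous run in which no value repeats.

4

add 2: [2] len 1
add 1: [2, 1] len 2
add 5: [2, 1, 5] len 3
add 2 (repeat 2, move left end past it): [1, 5, 2] len 3
add 8: [1, 5, 2, 8] len 4
add 2 (repeat 2, move left end past it): [8, 2] len 2
add 5: [8, 2, 5] len 3
add 11: [8, 2, 5, 11] len 4
add 11 (repeat 11, move left end past it): [11] len 1
add 1: [11, 1] len 2
add 3: [11, 1, 3] len 3
Longest all-distinct length: 4.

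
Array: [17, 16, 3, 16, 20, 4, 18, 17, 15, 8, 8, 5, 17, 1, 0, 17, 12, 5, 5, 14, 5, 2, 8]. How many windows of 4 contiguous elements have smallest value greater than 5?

[17, 16, 3, 16] → min 3
[16, 3, 16, 20] → min 3
[3, 16, 20, 4] → min 3
[16, 20, 4, 18] → min 4
[20, 4, 18, 17] → min 4
[4, 18, 17, 15] → min 4
[18, 17, 15, 8] → min 8  > 5 ✓
[17, 15, 8, 8] → min 8  > 5 ✓
[15, 8, 8, 5] → min 5
[8, 8, 5, 17] → min 5
[8, 5, 17, 1] → min 1
[5, 17, 1, 0] → min 0
[17, 1, 0, 17] → min 0
[1, 0, 17, 12] → min 0
[0, 17, 12, 5] → min 0
[17, 12, 5, 5] → min 5
[12, 5, 5, 14] → min 5
[5, 5, 14, 5] → min 5
[5, 14, 5, 2] → min 2
[14, 5, 2, 8] → min 2
2 windows satisfy the condition.

2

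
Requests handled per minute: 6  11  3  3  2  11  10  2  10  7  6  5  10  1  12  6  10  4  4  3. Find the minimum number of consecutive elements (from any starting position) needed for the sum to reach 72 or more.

add 6: running sum 6 < 72
add 11: running sum 17 < 72
add 3: running sum 20 < 72
add 3: running sum 23 < 72
add 2: running sum 25 < 72
add 11: running sum 36 < 72
add 10: running sum 46 < 72
add 2: running sum 48 < 72
add 10: running sum 58 < 72
add 7: running sum 65 < 72
add 6: running sum 71 < 72
end 11: [6, 11, 3, 3, 2, 11, 10, 2, 10, 7, 6, 5] sum 76, len 12
end 12: [11, 3, 3, 2, 11, 10, 2, 10, 7, 6, 5, 10] sum 80, len 12
end 13: [11, 3, 3, 2, 11, 10, 2, 10, 7, 6, 5, 10, 1] sum 81, len 13
end 14: [11, 10, 2, 10, 7, 6, 5, 10, 1, 12] sum 74, len 10
end 15: [11, 10, 2, 10, 7, 6, 5, 10, 1, 12, 6] sum 80, len 11
end 16: [10, 2, 10, 7, 6, 5, 10, 1, 12, 6, 10] sum 79, len 11
end 17: [2, 10, 7, 6, 5, 10, 1, 12, 6, 10, 4] sum 73, len 11
end 18: [10, 7, 6, 5, 10, 1, 12, 6, 10, 4, 4] sum 75, len 11
end 19: [10, 7, 6, 5, 10, 1, 12, 6, 10, 4, 4, 3] sum 78, len 12
Shortest qualifying length: 10.

10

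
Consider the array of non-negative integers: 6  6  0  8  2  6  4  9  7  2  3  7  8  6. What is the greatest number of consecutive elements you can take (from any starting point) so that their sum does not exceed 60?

Extend to the right; shrink from the left whenever the sum exceeds 60:
[6] sum 6 len 1
[6, 6] sum 12 len 2
[6, 6, 0] sum 12 len 3
[6, 6, 0, 8] sum 20 len 4
[6, 6, 0, 8, 2] sum 22 len 5
[6, 6, 0, 8, 2, 6] sum 28 len 6
[6, 6, 0, 8, 2, 6, 4] sum 32 len 7
[6, 6, 0, 8, 2, 6, 4, 9] sum 41 len 8
[6, 6, 0, 8, 2, 6, 4, 9, 7] sum 48 len 9
[6, 6, 0, 8, 2, 6, 4, 9, 7, 2] sum 50 len 10
[6, 6, 0, 8, 2, 6, 4, 9, 7, 2, 3] sum 53 len 11
[6, 6, 0, 8, 2, 6, 4, 9, 7, 2, 3, 7] sum 60 len 12
[0, 8, 2, 6, 4, 9, 7, 2, 3, 7, 8] sum 56 len 11
[2, 6, 4, 9, 7, 2, 3, 7, 8, 6] sum 54 len 10
Longest length seen: 12.

12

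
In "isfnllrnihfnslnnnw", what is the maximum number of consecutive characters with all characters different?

6

[i] len 1
[i, s] len 2
[i, s, f] len 3
[i, s, f, n] len 4
[i, s, f, n, l] len 5
[l] len 1
[l, r] len 2
[l, r, n] len 3
[l, r, n, i] len 4
[l, r, n, i, h] len 5
[l, r, n, i, h, f] len 6
[i, h, f, n] len 4
[i, h, f, n, s] len 5
[i, h, f, n, s, l] len 6
[s, l, n] len 3
[n] len 1
[n] len 1
[n, w] len 2
Longest all-distinct length: 6.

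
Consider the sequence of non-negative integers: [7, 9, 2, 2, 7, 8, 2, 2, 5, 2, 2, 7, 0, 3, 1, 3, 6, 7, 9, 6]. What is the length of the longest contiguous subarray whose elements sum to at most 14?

→ 7: sum 7, len 1
→ 9 (dropped 7): sum 9, len 1
→ 2: sum 11, len 2
→ 2: sum 13, len 3
→ 7 (dropped 9): sum 11, len 3
→ 8 (dropped 2, 2, 7): sum 8, len 1
→ 2: sum 10, len 2
→ 2: sum 12, len 3
→ 5 (dropped 8): sum 9, len 3
→ 2: sum 11, len 4
→ 2: sum 13, len 5
→ 7 (dropped 2, 2, 5): sum 11, len 3
→ 0: sum 11, len 4
→ 3: sum 14, len 5
→ 1 (dropped 2): sum 13, len 5
→ 3 (dropped 2): sum 14, len 5
→ 6 (dropped 7): sum 13, len 5
→ 7 (dropped 0, 3, 1, 3): sum 13, len 2
→ 9 (dropped 6, 7): sum 9, len 1
→ 6 (dropped 9): sum 6, len 1
Longest length seen: 5.

5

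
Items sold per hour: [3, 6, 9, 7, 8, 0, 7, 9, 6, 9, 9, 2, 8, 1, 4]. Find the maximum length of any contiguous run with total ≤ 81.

[3] sum 3 len 1
[3, 6] sum 9 len 2
[3, 6, 9] sum 18 len 3
[3, 6, 9, 7] sum 25 len 4
[3, 6, 9, 7, 8] sum 33 len 5
[3, 6, 9, 7, 8, 0] sum 33 len 6
[3, 6, 9, 7, 8, 0, 7] sum 40 len 7
[3, 6, 9, 7, 8, 0, 7, 9] sum 49 len 8
[3, 6, 9, 7, 8, 0, 7, 9, 6] sum 55 len 9
[3, 6, 9, 7, 8, 0, 7, 9, 6, 9] sum 64 len 10
[3, 6, 9, 7, 8, 0, 7, 9, 6, 9, 9] sum 73 len 11
[3, 6, 9, 7, 8, 0, 7, 9, 6, 9, 9, 2] sum 75 len 12
[6, 9, 7, 8, 0, 7, 9, 6, 9, 9, 2, 8] sum 80 len 12
[6, 9, 7, 8, 0, 7, 9, 6, 9, 9, 2, 8, 1] sum 81 len 13
[9, 7, 8, 0, 7, 9, 6, 9, 9, 2, 8, 1, 4] sum 79 len 13
Longest length seen: 13.

13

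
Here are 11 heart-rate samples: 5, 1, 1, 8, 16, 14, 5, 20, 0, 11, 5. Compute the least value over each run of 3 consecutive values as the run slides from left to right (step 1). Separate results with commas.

Sliding a size-3 window across the 11 values:
5 1 1 → min 1
1 1 8 → min 1
1 8 16 → min 1
8 16 14 → min 8
16 14 5 → min 5
14 5 20 → min 5
5 20 0 → min 0
20 0 11 → min 0
0 11 5 → min 0

1, 1, 1, 8, 5, 5, 0, 0, 0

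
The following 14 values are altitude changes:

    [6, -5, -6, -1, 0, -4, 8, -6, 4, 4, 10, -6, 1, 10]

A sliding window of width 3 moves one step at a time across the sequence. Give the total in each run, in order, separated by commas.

-5, -12, -7, -5, 4, -2, 6, 2, 18, 8, 5, 5

6 -5 -6 → sum -5
-5 -6 -1 → sum -12
-6 -1 0 → sum -7
-1 0 -4 → sum -5
0 -4 8 → sum 4
-4 8 -6 → sum -2
8 -6 4 → sum 6
-6 4 4 → sum 2
4 4 10 → sum 18
4 10 -6 → sum 8
10 -6 1 → sum 5
-6 1 10 → sum 5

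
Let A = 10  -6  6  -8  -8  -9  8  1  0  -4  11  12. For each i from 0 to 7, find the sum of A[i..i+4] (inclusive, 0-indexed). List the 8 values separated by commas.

-6, -25, -11, -16, -8, -4, 16, 20

[10, -6, 6, -8, -8] → sum -6
[-6, 6, -8, -8, -9] → sum -25
[6, -8, -8, -9, 8] → sum -11
[-8, -8, -9, 8, 1] → sum -16
[-8, -9, 8, 1, 0] → sum -8
[-9, 8, 1, 0, -4] → sum -4
[8, 1, 0, -4, 11] → sum 16
[1, 0, -4, 11, 12] → sum 20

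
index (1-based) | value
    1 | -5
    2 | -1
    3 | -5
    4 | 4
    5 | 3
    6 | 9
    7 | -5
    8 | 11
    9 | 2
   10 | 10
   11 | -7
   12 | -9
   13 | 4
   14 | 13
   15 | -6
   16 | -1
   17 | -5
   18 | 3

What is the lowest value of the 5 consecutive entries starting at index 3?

-5

Elements at indices 3..7: -5, 4, 3, 9, -5
min(-5, 4, 3, 9, -5) = -5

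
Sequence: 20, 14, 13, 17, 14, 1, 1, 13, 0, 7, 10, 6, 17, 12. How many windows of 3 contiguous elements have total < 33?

(20, 14, 13) → sum 47
(14, 13, 17) → sum 44
(13, 17, 14) → sum 44
(17, 14, 1) → sum 32  < 33 ✓
(14, 1, 1) → sum 16  < 33 ✓
(1, 1, 13) → sum 15  < 33 ✓
(1, 13, 0) → sum 14  < 33 ✓
(13, 0, 7) → sum 20  < 33 ✓
(0, 7, 10) → sum 17  < 33 ✓
(7, 10, 6) → sum 23  < 33 ✓
(10, 6, 17) → sum 33
(6, 17, 12) → sum 35
7 windows satisfy the condition.

7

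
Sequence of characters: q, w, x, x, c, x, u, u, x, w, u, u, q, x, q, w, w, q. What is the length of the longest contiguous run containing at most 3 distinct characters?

7

[q] 1 distinct, len 1
[q, w] 2 distinct, len 2
[q, w, x] 3 distinct, len 3
[q, w, x, x] 3 distinct, len 4
[w, x, x, c] 3 distinct, len 4
[w, x, x, c, x] 3 distinct, len 5
[x, x, c, x, u] 3 distinct, len 5
[x, x, c, x, u, u] 3 distinct, len 6
[x, x, c, x, u, u, x] 3 distinct, len 7
[x, u, u, x, w] 3 distinct, len 5
[x, u, u, x, w, u] 3 distinct, len 6
[x, u, u, x, w, u, u] 3 distinct, len 7
[w, u, u, q] 3 distinct, len 4
[u, u, q, x] 3 distinct, len 4
[u, u, q, x, q] 3 distinct, len 5
[q, x, q, w] 3 distinct, len 4
[q, x, q, w, w] 3 distinct, len 5
[q, x, q, w, w, q] 3 distinct, len 6
Longest length with ≤3 distinct: 7.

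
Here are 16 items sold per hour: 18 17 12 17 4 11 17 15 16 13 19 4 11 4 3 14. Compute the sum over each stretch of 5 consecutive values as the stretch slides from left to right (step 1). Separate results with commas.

68, 61, 61, 64, 63, 72, 80, 67, 63, 51, 41, 36

(18, 17, 12, 17, 4) → sum 68
(17, 12, 17, 4, 11) → sum 61
(12, 17, 4, 11, 17) → sum 61
(17, 4, 11, 17, 15) → sum 64
(4, 11, 17, 15, 16) → sum 63
(11, 17, 15, 16, 13) → sum 72
(17, 15, 16, 13, 19) → sum 80
(15, 16, 13, 19, 4) → sum 67
(16, 13, 19, 4, 11) → sum 63
(13, 19, 4, 11, 4) → sum 51
(19, 4, 11, 4, 3) → sum 41
(4, 11, 4, 3, 14) → sum 36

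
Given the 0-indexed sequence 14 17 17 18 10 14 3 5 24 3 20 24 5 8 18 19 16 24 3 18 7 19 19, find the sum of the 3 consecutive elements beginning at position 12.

Elements at indices 12..14: 5, 8, 18
sum(5, 8, 18) = 31

31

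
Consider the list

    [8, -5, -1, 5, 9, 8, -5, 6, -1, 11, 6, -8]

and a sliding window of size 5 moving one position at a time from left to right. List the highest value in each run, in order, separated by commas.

[8, -5, -1, 5, 9] → max 9
[-5, -1, 5, 9, 8] → max 9
[-1, 5, 9, 8, -5] → max 9
[5, 9, 8, -5, 6] → max 9
[9, 8, -5, 6, -1] → max 9
[8, -5, 6, -1, 11] → max 11
[-5, 6, -1, 11, 6] → max 11
[6, -1, 11, 6, -8] → max 11

9, 9, 9, 9, 9, 11, 11, 11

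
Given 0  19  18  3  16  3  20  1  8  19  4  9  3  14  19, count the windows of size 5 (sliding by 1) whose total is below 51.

6

(0, 19, 18, 3, 16) → sum 56
(19, 18, 3, 16, 3) → sum 59
(18, 3, 16, 3, 20) → sum 60
(3, 16, 3, 20, 1) → sum 43  < 51 ✓
(16, 3, 20, 1, 8) → sum 48  < 51 ✓
(3, 20, 1, 8, 19) → sum 51
(20, 1, 8, 19, 4) → sum 52
(1, 8, 19, 4, 9) → sum 41  < 51 ✓
(8, 19, 4, 9, 3) → sum 43  < 51 ✓
(19, 4, 9, 3, 14) → sum 49  < 51 ✓
(4, 9, 3, 14, 19) → sum 49  < 51 ✓
6 windows satisfy the condition.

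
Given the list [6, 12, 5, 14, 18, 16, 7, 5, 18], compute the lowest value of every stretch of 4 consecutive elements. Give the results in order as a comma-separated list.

5, 5, 5, 7, 5, 5

[6, 12, 5, 14] → min 5
[12, 5, 14, 18] → min 5
[5, 14, 18, 16] → min 5
[14, 18, 16, 7] → min 7
[18, 16, 7, 5] → min 5
[16, 7, 5, 18] → min 5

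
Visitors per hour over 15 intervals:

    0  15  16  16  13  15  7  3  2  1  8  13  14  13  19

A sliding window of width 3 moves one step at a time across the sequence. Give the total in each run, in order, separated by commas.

0 15 16 → sum 31
15 16 16 → sum 47
16 16 13 → sum 45
16 13 15 → sum 44
13 15 7 → sum 35
15 7 3 → sum 25
7 3 2 → sum 12
3 2 1 → sum 6
2 1 8 → sum 11
1 8 13 → sum 22
8 13 14 → sum 35
13 14 13 → sum 40
14 13 19 → sum 46

31, 47, 45, 44, 35, 25, 12, 6, 11, 22, 35, 40, 46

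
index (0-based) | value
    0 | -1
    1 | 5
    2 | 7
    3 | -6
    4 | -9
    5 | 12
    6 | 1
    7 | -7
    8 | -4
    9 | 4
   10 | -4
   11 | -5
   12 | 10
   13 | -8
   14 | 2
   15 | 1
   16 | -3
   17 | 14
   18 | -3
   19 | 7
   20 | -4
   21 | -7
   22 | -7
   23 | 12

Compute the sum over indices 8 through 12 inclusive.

Elements at indices 8..12: -4, 4, -4, -5, 10
sum(-4, 4, -4, -5, 10) = 1

1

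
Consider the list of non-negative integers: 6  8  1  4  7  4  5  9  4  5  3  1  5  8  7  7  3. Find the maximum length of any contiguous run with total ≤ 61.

Extend to the right; shrink from the left whenever the sum exceeds 61:
[6] sum 6 len 1
[6, 8] sum 14 len 2
[6, 8, 1] sum 15 len 3
[6, 8, 1, 4] sum 19 len 4
[6, 8, 1, 4, 7] sum 26 len 5
[6, 8, 1, 4, 7, 4] sum 30 len 6
[6, 8, 1, 4, 7, 4, 5] sum 35 len 7
[6, 8, 1, 4, 7, 4, 5, 9] sum 44 len 8
[6, 8, 1, 4, 7, 4, 5, 9, 4] sum 48 len 9
[6, 8, 1, 4, 7, 4, 5, 9, 4, 5] sum 53 len 10
[6, 8, 1, 4, 7, 4, 5, 9, 4, 5, 3] sum 56 len 11
[6, 8, 1, 4, 7, 4, 5, 9, 4, 5, 3, 1] sum 57 len 12
[8, 1, 4, 7, 4, 5, 9, 4, 5, 3, 1, 5] sum 56 len 12
[1, 4, 7, 4, 5, 9, 4, 5, 3, 1, 5, 8] sum 56 len 12
[7, 4, 5, 9, 4, 5, 3, 1, 5, 8, 7] sum 58 len 11
[4, 5, 9, 4, 5, 3, 1, 5, 8, 7, 7] sum 58 len 11
[4, 5, 9, 4, 5, 3, 1, 5, 8, 7, 7, 3] sum 61 len 12
Longest length seen: 12.

12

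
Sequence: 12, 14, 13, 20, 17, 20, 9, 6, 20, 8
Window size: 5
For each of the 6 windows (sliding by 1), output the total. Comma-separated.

[12, 14, 13, 20, 17] → sum 76
[14, 13, 20, 17, 20] → sum 84
[13, 20, 17, 20, 9] → sum 79
[20, 17, 20, 9, 6] → sum 72
[17, 20, 9, 6, 20] → sum 72
[20, 9, 6, 20, 8] → sum 63

76, 84, 79, 72, 72, 63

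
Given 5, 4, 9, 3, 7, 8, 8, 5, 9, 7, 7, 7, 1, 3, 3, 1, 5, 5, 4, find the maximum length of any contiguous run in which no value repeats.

add 5: [5] len 1
add 4: [5, 4] len 2
add 9: [5, 4, 9] len 3
add 3: [5, 4, 9, 3] len 4
add 7: [5, 4, 9, 3, 7] len 5
add 8: [5, 4, 9, 3, 7, 8] len 6
add 8 (repeat 8, move left end past it): [8] len 1
add 5: [8, 5] len 2
add 9: [8, 5, 9] len 3
add 7: [8, 5, 9, 7] len 4
add 7 (repeat 7, move left end past it): [7] len 1
add 7 (repeat 7, move left end past it): [7] len 1
add 1: [7, 1] len 2
add 3: [7, 1, 3] len 3
add 3 (repeat 3, move left end past it): [3] len 1
add 1: [3, 1] len 2
add 5: [3, 1, 5] len 3
add 5 (repeat 5, move left end past it): [5] len 1
add 4: [5, 4] len 2
Longest all-distinct length: 6.

6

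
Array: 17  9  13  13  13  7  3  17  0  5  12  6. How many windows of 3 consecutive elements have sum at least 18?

9

17 9 13 → sum 39  ≥ 18 ✓
9 13 13 → sum 35  ≥ 18 ✓
13 13 13 → sum 39  ≥ 18 ✓
13 13 7 → sum 33  ≥ 18 ✓
13 7 3 → sum 23  ≥ 18 ✓
7 3 17 → sum 27  ≥ 18 ✓
3 17 0 → sum 20  ≥ 18 ✓
17 0 5 → sum 22  ≥ 18 ✓
0 5 12 → sum 17
5 12 6 → sum 23  ≥ 18 ✓
9 windows satisfy the condition.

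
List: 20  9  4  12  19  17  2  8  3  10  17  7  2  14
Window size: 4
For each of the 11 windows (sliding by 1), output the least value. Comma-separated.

20 9 4 12 → min 4
9 4 12 19 → min 4
4 12 19 17 → min 4
12 19 17 2 → min 2
19 17 2 8 → min 2
17 2 8 3 → min 2
2 8 3 10 → min 2
8 3 10 17 → min 3
3 10 17 7 → min 3
10 17 7 2 → min 2
17 7 2 14 → min 2

4, 4, 4, 2, 2, 2, 2, 3, 3, 2, 2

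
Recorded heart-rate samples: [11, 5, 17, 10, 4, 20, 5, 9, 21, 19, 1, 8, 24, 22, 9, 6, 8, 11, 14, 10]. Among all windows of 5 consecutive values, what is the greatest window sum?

(11, 5, 17, 10, 4) → sum 47
(5, 17, 10, 4, 20) → sum 56
(17, 10, 4, 20, 5) → sum 56
(10, 4, 20, 5, 9) → sum 48
(4, 20, 5, 9, 21) → sum 59
(20, 5, 9, 21, 19) → sum 74
(5, 9, 21, 19, 1) → sum 55
(9, 21, 19, 1, 8) → sum 58
(21, 19, 1, 8, 24) → sum 73
(19, 1, 8, 24, 22) → sum 74
(1, 8, 24, 22, 9) → sum 64
(8, 24, 22, 9, 6) → sum 69
(24, 22, 9, 6, 8) → sum 69
(22, 9, 6, 8, 11) → sum 56
(9, 6, 8, 11, 14) → sum 48
(6, 8, 11, 14, 10) → sum 49
Greatest of these is 74.

74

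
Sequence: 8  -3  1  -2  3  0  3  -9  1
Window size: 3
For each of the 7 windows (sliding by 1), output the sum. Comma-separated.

8 -3 1 → sum 6
-3 1 -2 → sum -4
1 -2 3 → sum 2
-2 3 0 → sum 1
3 0 3 → sum 6
0 3 -9 → sum -6
3 -9 1 → sum -5

6, -4, 2, 1, 6, -6, -5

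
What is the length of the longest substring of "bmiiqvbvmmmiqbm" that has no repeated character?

[b] len 1
[b, m] len 2
[b, m, i] len 3
[i] len 1
[i, q] len 2
[i, q, v] len 3
[i, q, v, b] len 4
[b, v] len 2
[b, v, m] len 3
[m] len 1
[m] len 1
[m, i] len 2
[m, i, q] len 3
[m, i, q, b] len 4
[i, q, b, m] len 4
Longest all-distinct length: 4.

4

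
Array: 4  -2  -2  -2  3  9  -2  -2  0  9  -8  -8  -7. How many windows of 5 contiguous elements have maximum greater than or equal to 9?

[4, -2, -2, -2, 3] → max 4
[-2, -2, -2, 3, 9] → max 9  ≥ 9 ✓
[-2, -2, 3, 9, -2] → max 9  ≥ 9 ✓
[-2, 3, 9, -2, -2] → max 9  ≥ 9 ✓
[3, 9, -2, -2, 0] → max 9  ≥ 9 ✓
[9, -2, -2, 0, 9] → max 9  ≥ 9 ✓
[-2, -2, 0, 9, -8] → max 9  ≥ 9 ✓
[-2, 0, 9, -8, -8] → max 9  ≥ 9 ✓
[0, 9, -8, -8, -7] → max 9  ≥ 9 ✓
8 windows satisfy the condition.

8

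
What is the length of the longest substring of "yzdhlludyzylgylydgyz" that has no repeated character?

add y: [y] len 1
add z: [y, z] len 2
add d: [y, z, d] len 3
add h: [y, z, d, h] len 4
add l: [y, z, d, h, l] len 5
add l (repeat l, move left end past it): [l] len 1
add u: [l, u] len 2
add d: [l, u, d] len 3
add y: [l, u, d, y] len 4
add z: [l, u, d, y, z] len 5
add y (repeat y, move left end past it): [z, y] len 2
add l: [z, y, l] len 3
add g: [z, y, l, g] len 4
add y (repeat y, move left end past it): [l, g, y] len 3
add l (repeat l, move left end past it): [g, y, l] len 3
add y (repeat y, move left end past it): [l, y] len 2
add d: [l, y, d] len 3
add g: [l, y, d, g] len 4
add y (repeat y, move left end past it): [d, g, y] len 3
add z: [d, g, y, z] len 4
Longest all-distinct length: 5.

5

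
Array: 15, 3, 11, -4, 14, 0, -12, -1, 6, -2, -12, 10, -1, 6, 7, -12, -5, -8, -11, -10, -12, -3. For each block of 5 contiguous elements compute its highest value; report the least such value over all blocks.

-5

15 3 11 -4 14 → max 15
3 11 -4 14 0 → max 14
11 -4 14 0 -12 → max 14
-4 14 0 -12 -1 → max 14
14 0 -12 -1 6 → max 14
0 -12 -1 6 -2 → max 6
-12 -1 6 -2 -12 → max 6
-1 6 -2 -12 10 → max 10
6 -2 -12 10 -1 → max 10
-2 -12 10 -1 6 → max 10
-12 10 -1 6 7 → max 10
10 -1 6 7 -12 → max 10
-1 6 7 -12 -5 → max 7
6 7 -12 -5 -8 → max 7
7 -12 -5 -8 -11 → max 7
-12 -5 -8 -11 -10 → max -5
-5 -8 -11 -10 -12 → max -5
-8 -11 -10 -12 -3 → max -3
Least of these is -5.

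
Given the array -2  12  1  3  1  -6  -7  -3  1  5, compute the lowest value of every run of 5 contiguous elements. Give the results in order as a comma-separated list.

-2, -6, -7, -7, -7, -7

(-2, 12, 1, 3, 1) → min -2
(12, 1, 3, 1, -6) → min -6
(1, 3, 1, -6, -7) → min -7
(3, 1, -6, -7, -3) → min -7
(1, -6, -7, -3, 1) → min -7
(-6, -7, -3, 1, 5) → min -7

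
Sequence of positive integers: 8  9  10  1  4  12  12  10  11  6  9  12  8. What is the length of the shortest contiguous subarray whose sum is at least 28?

3

add 8: running sum 8 < 28
add 9: running sum 17 < 28
add 10: running sum 27 < 28
end 3: [8, 9, 10, 1] sum 28, len 4
end 4: [8, 9, 10, 1, 4] sum 32, len 5
end 5: [9, 10, 1, 4, 12] sum 36, len 5
end 6: [4, 12, 12] sum 28, len 3
end 7: [12, 12, 10] sum 34, len 3
end 8: [12, 10, 11] sum 33, len 3
end 9: [12, 10, 11, 6] sum 39, len 4
end 10: [10, 11, 6, 9] sum 36, len 4
end 11: [11, 6, 9, 12] sum 38, len 4
end 12: [9, 12, 8] sum 29, len 3
Shortest qualifying length: 3.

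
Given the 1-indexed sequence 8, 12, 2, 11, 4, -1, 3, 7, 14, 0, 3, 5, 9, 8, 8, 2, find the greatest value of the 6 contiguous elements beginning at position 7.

14

Elements at indices 7..12: 3, 7, 14, 0, 3, 5
max(3, 7, 14, 0, 3, 5) = 14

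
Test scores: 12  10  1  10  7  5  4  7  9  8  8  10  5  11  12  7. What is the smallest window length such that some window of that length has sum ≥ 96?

add 12: running sum 12 < 96
add 10: running sum 22 < 96
add 1: running sum 23 < 96
add 10: running sum 33 < 96
add 7: running sum 40 < 96
add 5: running sum 45 < 96
add 4: running sum 49 < 96
add 7: running sum 56 < 96
add 9: running sum 65 < 96
add 8: running sum 73 < 96
add 8: running sum 81 < 96
add 10: running sum 91 < 96
add 5: shortest ending here [12, 10, 1, 10, 7, 5, 4, 7, 9, 8, 8, 10, 5] sum 96, len 13
add 11: shortest ending here [12, 10, 1, 10, 7, 5, 4, 7, 9, 8, 8, 10, 5, 11] sum 107, len 14
add 12: shortest ending here [10, 7, 5, 4, 7, 9, 8, 8, 10, 5, 11, 12] sum 96, len 12
add 7: shortest ending here [10, 7, 5, 4, 7, 9, 8, 8, 10, 5, 11, 12, 7] sum 103, len 13
Shortest qualifying length: 12.

12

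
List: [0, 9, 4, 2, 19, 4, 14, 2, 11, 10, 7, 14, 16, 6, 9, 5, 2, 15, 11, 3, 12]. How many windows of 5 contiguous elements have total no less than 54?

1

(0, 9, 4, 2, 19) → sum 34
(9, 4, 2, 19, 4) → sum 38
(4, 2, 19, 4, 14) → sum 43
(2, 19, 4, 14, 2) → sum 41
(19, 4, 14, 2, 11) → sum 50
(4, 14, 2, 11, 10) → sum 41
(14, 2, 11, 10, 7) → sum 44
(2, 11, 10, 7, 14) → sum 44
(11, 10, 7, 14, 16) → sum 58  ≥ 54 ✓
(10, 7, 14, 16, 6) → sum 53
(7, 14, 16, 6, 9) → sum 52
(14, 16, 6, 9, 5) → sum 50
(16, 6, 9, 5, 2) → sum 38
(6, 9, 5, 2, 15) → sum 37
(9, 5, 2, 15, 11) → sum 42
(5, 2, 15, 11, 3) → sum 36
(2, 15, 11, 3, 12) → sum 43
1 window satisfy the condition.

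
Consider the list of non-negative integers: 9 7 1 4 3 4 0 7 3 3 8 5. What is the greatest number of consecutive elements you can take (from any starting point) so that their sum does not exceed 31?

→ 9: sum 9, len 1
→ 7: sum 16, len 2
→ 1: sum 17, len 3
→ 4: sum 21, len 4
→ 3: sum 24, len 5
→ 4: sum 28, len 6
→ 0: sum 28, len 7
→ 7 (dropped 9): sum 26, len 7
→ 3: sum 29, len 8
→ 3 (dropped 7): sum 25, len 8
→ 8 (dropped 1, 4): sum 28, len 7
→ 5 (dropped 3): sum 30, len 7
Longest length seen: 8.

8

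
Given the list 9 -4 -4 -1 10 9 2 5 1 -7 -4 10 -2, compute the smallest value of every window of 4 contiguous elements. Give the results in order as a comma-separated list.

-4, -4, -4, -1, 2, 1, -7, -7, -7, -7

Sliding a size-4 window across the 13 values:
[9, -4, -4, -1] → min -4
[-4, -4, -1, 10] → min -4
[-4, -1, 10, 9] → min -4
[-1, 10, 9, 2] → min -1
[10, 9, 2, 5] → min 2
[9, 2, 5, 1] → min 1
[2, 5, 1, -7] → min -7
[5, 1, -7, -4] → min -7
[1, -7, -4, 10] → min -7
[-7, -4, 10, -2] → min -7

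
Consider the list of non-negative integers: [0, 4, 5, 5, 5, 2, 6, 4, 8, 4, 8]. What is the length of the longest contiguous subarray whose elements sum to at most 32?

8

[0] sum 0 len 1
[0, 4] sum 4 len 2
[0, 4, 5] sum 9 len 3
[0, 4, 5, 5] sum 14 len 4
[0, 4, 5, 5, 5] sum 19 len 5
[0, 4, 5, 5, 5, 2] sum 21 len 6
[0, 4, 5, 5, 5, 2, 6] sum 27 len 7
[0, 4, 5, 5, 5, 2, 6, 4] sum 31 len 8
[5, 5, 2, 6, 4, 8] sum 30 len 6
[5, 2, 6, 4, 8, 4] sum 29 len 6
[2, 6, 4, 8, 4, 8] sum 32 len 6
Longest length seen: 8.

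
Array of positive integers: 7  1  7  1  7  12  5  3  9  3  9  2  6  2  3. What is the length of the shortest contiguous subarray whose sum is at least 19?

add 7: running sum 7 < 19
add 1: running sum 8 < 19
add 7: running sum 15 < 19
add 1: running sum 16 < 19
end 4: [7, 1, 7, 1, 7] sum 23, len 5
end 5: [7, 12] sum 19, len 2
end 6: [7, 12, 5] sum 24, len 3
end 7: [12, 5, 3] sum 20, len 3
end 8: [12, 5, 3, 9] sum 29, len 4
end 9: [5, 3, 9, 3] sum 20, len 4
end 10: [9, 3, 9] sum 21, len 3
end 11: [9, 3, 9, 2] sum 23, len 4
end 12: [3, 9, 2, 6] sum 20, len 4
end 13: [9, 2, 6, 2] sum 19, len 4
end 14: [9, 2, 6, 2, 3] sum 22, len 5
Shortest qualifying length: 2.

2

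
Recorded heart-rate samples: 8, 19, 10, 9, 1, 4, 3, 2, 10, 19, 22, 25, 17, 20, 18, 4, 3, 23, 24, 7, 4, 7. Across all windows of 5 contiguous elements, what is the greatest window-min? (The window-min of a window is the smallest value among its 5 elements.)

17

8 19 10 9 1 → min 1
19 10 9 1 4 → min 1
10 9 1 4 3 → min 1
9 1 4 3 2 → min 1
1 4 3 2 10 → min 1
4 3 2 10 19 → min 2
3 2 10 19 22 → min 2
2 10 19 22 25 → min 2
10 19 22 25 17 → min 10
19 22 25 17 20 → min 17
22 25 17 20 18 → min 17
25 17 20 18 4 → min 4
17 20 18 4 3 → min 3
20 18 4 3 23 → min 3
18 4 3 23 24 → min 3
4 3 23 24 7 → min 3
3 23 24 7 4 → min 3
23 24 7 4 7 → min 4
Greatest of these is 17.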